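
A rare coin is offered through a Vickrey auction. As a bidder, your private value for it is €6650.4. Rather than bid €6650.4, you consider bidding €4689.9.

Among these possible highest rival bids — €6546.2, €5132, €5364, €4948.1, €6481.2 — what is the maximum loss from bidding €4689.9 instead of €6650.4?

€6546.2: truthful gives €104.2, deviation gives €0 → loss €104.2.
€5132: truthful gives €1518.4, deviation gives €0 → loss €1518.4.
€5364: truthful gives €1286.4, deviation gives €0 → loss €1286.4.
€4948.1: truthful gives €1702.3, deviation gives €0 → loss €1702.3.
€6481.2: truthful gives €169.2, deviation gives €0 → loss €169.2.
Maximum loss: €1702.3.

€1702.3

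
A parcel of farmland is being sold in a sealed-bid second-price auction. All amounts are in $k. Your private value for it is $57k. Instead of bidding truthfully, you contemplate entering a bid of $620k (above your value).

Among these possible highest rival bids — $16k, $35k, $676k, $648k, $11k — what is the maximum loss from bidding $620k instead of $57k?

$0k

$16k: same outcome either way → loss $0k.
$35k: same outcome either way → loss $0k.
$676k: same outcome either way → loss $0k.
$648k: same outcome either way → loss $0k.
$11k: same outcome either way → loss $0k.
Maximum loss: $0k.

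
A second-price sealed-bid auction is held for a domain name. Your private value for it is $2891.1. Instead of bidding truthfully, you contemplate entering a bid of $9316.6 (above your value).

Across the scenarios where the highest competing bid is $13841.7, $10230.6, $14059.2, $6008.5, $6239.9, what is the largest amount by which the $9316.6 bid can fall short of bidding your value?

$13841.7: same outcome either way → loss $0.
$10230.6: same outcome either way → loss $0.
$14059.2: same outcome either way → loss $0.
$6008.5: truthful gives $0, deviation gives −$3117.4 → loss $3117.4.
$6239.9: truthful gives $0, deviation gives −$3348.8 → loss $3348.8.
Maximum loss: $3348.8.

$3348.8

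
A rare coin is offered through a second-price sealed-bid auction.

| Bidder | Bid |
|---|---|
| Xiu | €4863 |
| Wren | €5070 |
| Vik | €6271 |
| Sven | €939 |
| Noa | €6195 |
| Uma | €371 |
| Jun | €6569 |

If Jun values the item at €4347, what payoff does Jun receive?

Highest bid: Jun at €6569, so Jun wins.
Second-highest bid: Vik at €6271 — that is the price the winner pays.
Jun's payoff = value − price = €4347 − €6271 = −€1924.

−€1924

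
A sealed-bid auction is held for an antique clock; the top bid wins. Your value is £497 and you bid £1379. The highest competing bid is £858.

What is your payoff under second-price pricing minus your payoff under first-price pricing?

£521

You have the highest bid, so you win under either rule.
Second-price: pay £858 → payoff −£361.
First-price: pay your own bid £1379 → payoff −£882.
Difference = −£361 − (−£882) = £521.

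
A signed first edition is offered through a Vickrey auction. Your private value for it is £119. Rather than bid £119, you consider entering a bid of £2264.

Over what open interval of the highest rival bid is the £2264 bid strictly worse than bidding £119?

If the competing bid is below £119, both bids win at the same price — no difference.
If it is above £2264, both bids lose — no difference.
If it lies strictly between £119 and £2264, bidding your value loses (payoff 0) while bidding £2264 wins at a price above your value (payoff negative).
So the deviation strictly hurts on the open interval (£119, £2264).
Because the price is fixed by the runner-up's bid, deviating from your value can only change a good outcome into a bad one — never the reverse.

(£119, £2264)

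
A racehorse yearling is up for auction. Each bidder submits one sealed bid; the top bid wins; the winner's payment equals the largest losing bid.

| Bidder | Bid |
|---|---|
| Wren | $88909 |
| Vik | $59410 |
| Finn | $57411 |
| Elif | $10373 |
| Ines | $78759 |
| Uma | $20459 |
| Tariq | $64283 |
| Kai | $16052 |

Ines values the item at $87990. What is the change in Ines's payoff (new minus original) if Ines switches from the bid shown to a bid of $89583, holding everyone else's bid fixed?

−$919

The highest bid among the other bidders is $88909; Ines's bid doesn't change that.
Original bid $78759: Ines is not highest (top rival bid is $88909); payoff $0.
Alternative bid $89583: Ines is highest, pays the top rival bid $88909; payoff $87990 − $88909 = −$919.
Change in payoff = −$919 − ($0) = −$919.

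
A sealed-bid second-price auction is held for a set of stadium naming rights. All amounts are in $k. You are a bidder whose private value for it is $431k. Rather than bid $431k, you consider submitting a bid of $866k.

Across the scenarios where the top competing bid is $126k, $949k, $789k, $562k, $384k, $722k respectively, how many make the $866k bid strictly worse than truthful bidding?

The deviation hurts exactly when the highest competing bid lies strictly between $431k and $866k — overbidding then wins at a price above your value.
$126k: below both → same outcome either way.
$949k: above both → same outcome either way.
$789k: inside the interval → strictly worse (loss $358k).
$562k: inside the interval → strictly worse (loss $131k).
$384k: below both → same outcome either way.
$722k: inside the interval → strictly worse (loss $291k).
Count: 3.

3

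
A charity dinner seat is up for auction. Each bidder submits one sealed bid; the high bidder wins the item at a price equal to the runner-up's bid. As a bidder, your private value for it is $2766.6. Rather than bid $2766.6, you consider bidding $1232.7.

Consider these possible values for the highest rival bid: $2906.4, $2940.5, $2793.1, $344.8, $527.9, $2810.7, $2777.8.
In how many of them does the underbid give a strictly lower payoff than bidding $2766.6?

0

The deviation hurts exactly when the highest competing bid lies strictly between $1232.7 and $2766.6 — underbidding then forfeits a profitable win.
$2906.4: above both → same outcome either way.
$2940.5: above both → same outcome either way.
$2793.1: above both → same outcome either way.
$344.8: below both → same outcome either way.
$527.9: below both → same outcome either way.
$2810.7: above both → same outcome either way.
$2777.8: above both → same outcome either way.
Count: 0.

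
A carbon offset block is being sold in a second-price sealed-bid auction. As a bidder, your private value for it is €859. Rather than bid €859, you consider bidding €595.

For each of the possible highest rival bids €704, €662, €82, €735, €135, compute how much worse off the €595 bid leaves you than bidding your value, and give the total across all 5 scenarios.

€476

The deviation costs you only when the competing bid falls strictly between €595 and €859; elsewhere both bids give the same outcome.
€704: truthful payoff €155, deviation payoff €0 → loss €155.
€662: truthful payoff €197, deviation payoff €0 → loss €197.
€82: outcomes coincide → loss €0.
€735: truthful payoff €124, deviation payoff €0 → loss €124.
€135: outcomes coincide → loss €0.
Total loss = €155 + €197 + €124 = €476.
In a second-price auction your bid sets only whether you win, not what you pay, so bidding your true value is weakly dominant.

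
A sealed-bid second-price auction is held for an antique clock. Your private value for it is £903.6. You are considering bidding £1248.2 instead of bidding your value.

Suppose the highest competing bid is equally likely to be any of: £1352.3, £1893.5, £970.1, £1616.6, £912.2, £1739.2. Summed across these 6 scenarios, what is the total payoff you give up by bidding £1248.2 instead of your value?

The deviation costs you only when the competing bid falls strictly between £903.6 and £1248.2; elsewhere both bids give the same outcome.
£1352.3: outcomes coincide → loss £0.
£1893.5: outcomes coincide → loss £0.
£970.1: truthful payoff £0, deviation payoff −£66.5 → loss £66.5.
£1616.6: outcomes coincide → loss £0.
£912.2: truthful payoff £0, deviation payoff −£8.6 → loss £8.6.
£1739.2: outcomes coincide → loss £0.
Total loss = £66.5 + £8.6 = £75.1.
In a second-price auction your bid sets only whether you win, not what you pay, so bidding your true value is weakly dominant.

£75.1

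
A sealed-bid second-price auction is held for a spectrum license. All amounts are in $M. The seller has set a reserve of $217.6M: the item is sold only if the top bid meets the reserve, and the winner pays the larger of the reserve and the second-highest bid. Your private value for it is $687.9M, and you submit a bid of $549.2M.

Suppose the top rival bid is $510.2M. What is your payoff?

Your bid $549.2M is the highest and exceeds the reserve.
Price = max(second-highest bid, reserve) = max($510.2M, $217.6M) = $510.2M.
Payoff = $687.9M − $510.2M = $177.7M.

$177.7M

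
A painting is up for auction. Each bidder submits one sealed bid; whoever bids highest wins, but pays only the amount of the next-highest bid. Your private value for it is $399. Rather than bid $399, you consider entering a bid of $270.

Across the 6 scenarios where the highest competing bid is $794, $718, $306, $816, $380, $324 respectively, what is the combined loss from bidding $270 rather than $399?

The deviation costs you only when the competing bid falls strictly between $270 and $399; elsewhere both bids give the same outcome.
$794: outcomes coincide → loss $0.
$718: outcomes coincide → loss $0.
$306: truthful payoff $93, deviation payoff $0 → loss $93.
$816: outcomes coincide → loss $0.
$380: truthful payoff $19, deviation payoff $0 → loss $19.
$324: truthful payoff $75, deviation payoff $0 → loss $75.
Total loss = $93 + $19 + $75 = $187.

$187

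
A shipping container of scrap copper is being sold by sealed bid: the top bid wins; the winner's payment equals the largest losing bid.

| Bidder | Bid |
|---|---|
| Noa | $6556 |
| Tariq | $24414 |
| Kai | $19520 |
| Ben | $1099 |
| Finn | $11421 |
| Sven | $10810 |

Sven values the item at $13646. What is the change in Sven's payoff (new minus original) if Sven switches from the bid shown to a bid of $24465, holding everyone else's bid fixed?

The highest bid among the other bidders is $24414; Sven's bid doesn't change that.
Original bid $10810: Sven is not highest (top rival bid is $24414); payoff $0.
Alternative bid $24465: Sven is highest, pays the top rival bid $24414; payoff $13646 − $24414 = −$10768.
Change in payoff = −$10768 − ($0) = −$10768.

−$10768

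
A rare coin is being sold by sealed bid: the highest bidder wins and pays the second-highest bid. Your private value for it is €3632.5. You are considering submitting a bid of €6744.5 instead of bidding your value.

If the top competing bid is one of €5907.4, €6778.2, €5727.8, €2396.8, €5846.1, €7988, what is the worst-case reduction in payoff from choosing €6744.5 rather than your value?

€2274.9

€5907.4: truthful gives €0, deviation gives −€2274.9 → loss €2274.9.
€6778.2: same outcome either way → loss €0.
€5727.8: truthful gives €0, deviation gives −€2095.3 → loss €2095.3.
€2396.8: same outcome either way → loss €0.
€5846.1: truthful gives €0, deviation gives −€2213.6 → loss €2213.6.
€7988: same outcome either way → loss €0.
Maximum loss: €2274.9.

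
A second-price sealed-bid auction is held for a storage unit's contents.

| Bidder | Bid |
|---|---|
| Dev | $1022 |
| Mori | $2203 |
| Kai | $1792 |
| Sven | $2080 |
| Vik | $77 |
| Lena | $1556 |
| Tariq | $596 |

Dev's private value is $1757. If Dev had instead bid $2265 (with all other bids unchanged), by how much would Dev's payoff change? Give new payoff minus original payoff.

The highest bid among the other bidders is $2203; Dev's bid doesn't change that.
Original bid $1022: Dev is not highest (top rival bid is $2203); payoff $0.
Alternative bid $2265: Dev is highest, pays the top rival bid $2203; payoff $1757 − $2203 = −$446.
Change in payoff = −$446 − ($0) = −$446.

−$446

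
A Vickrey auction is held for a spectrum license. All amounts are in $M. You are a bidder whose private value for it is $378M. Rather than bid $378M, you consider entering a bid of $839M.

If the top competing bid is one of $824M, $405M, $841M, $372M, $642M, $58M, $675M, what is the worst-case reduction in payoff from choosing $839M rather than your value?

$446M

$824M: truthful gives $0M, deviation gives −$446M → loss $446M.
$405M: truthful gives $0M, deviation gives −$27M → loss $27M.
$841M: same outcome either way → loss $0M.
$372M: same outcome either way → loss $0M.
$642M: truthful gives $0M, deviation gives −$264M → loss $264M.
$58M: same outcome either way → loss $0M.
$675M: truthful gives $0M, deviation gives −$297M → loss $297M.
Maximum loss: $446M.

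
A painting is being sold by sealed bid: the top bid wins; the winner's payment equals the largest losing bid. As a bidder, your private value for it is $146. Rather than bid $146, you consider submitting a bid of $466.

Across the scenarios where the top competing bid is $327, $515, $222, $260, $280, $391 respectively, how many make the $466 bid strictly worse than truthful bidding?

The deviation hurts exactly when the highest competing bid lies strictly between $146 and $466 — overbidding then wins at a price above your value.
$327: inside the interval → strictly worse (loss $181).
$515: above both → same outcome either way.
$222: inside the interval → strictly worse (loss $76).
$260: inside the interval → strictly worse (loss $114).
$280: inside the interval → strictly worse (loss $134).
$391: inside the interval → strictly worse (loss $245).
Count: 5.

5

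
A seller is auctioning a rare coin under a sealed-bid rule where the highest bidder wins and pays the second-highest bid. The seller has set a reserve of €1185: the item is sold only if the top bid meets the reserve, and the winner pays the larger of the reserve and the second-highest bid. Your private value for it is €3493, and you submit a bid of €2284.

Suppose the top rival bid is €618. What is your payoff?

€2308

Your bid €2284 is the highest and exceeds the reserve.
Price = max(second-highest bid, reserve) = max(€618, €1185) = €1185.
Payoff = €3493 − €1185 = €2308.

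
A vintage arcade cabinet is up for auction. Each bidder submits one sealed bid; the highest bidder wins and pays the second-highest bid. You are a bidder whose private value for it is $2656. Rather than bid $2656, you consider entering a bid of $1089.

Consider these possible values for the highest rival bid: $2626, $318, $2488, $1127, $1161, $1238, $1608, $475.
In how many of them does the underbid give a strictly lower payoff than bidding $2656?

6

The deviation hurts exactly when the highest competing bid lies strictly between $1089 and $2656 — underbidding then forfeits a profitable win.
$2626: inside the interval → strictly worse (loss $30).
$318: below both → same outcome either way.
$2488: inside the interval → strictly worse (loss $168).
$1127: inside the interval → strictly worse (loss $1529).
$1161: inside the interval → strictly worse (loss $1495).
$1238: inside the interval → strictly worse (loss $1418).
$1608: inside the interval → strictly worse (loss $1048).
$475: below both → same outcome either way.
Count: 6.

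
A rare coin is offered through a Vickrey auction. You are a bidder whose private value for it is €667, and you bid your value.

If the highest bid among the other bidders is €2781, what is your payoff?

€0

Your bid €667 is below the highest competing bid €2781, so you lose.
A losing bidder pays nothing and receives nothing: payoff = €0.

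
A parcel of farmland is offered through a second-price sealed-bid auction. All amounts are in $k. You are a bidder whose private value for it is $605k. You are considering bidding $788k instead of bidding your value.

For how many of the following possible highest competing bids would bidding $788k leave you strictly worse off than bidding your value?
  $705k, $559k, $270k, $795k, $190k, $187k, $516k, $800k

The deviation hurts exactly when the highest competing bid lies strictly between $605k and $788k — overbidding then wins at a price above your value.
$705k: inside the interval → strictly worse (loss $100k).
$559k: below both → same outcome either way.
$270k: below both → same outcome either way.
$795k: above both → same outcome either way.
$190k: below both → same outcome either way.
$187k: below both → same outcome either way.
$516k: below both → same outcome either way.
$800k: above both → same outcome either way.
Count: 1.

1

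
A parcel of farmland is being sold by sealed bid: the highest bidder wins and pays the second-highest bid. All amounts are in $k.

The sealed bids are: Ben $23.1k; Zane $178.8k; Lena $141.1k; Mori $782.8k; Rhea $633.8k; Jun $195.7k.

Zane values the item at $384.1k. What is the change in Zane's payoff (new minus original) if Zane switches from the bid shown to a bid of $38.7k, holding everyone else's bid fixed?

The highest bid among the other bidders is $782.8k; Zane's bid doesn't change that.
Original bid $178.8k: Zane is not highest (top rival bid is $782.8k); payoff $0k.
Alternative bid $38.7k: Zane is not highest (top rival bid is $782.8k); payoff $0k.
Change in payoff = $0k − ($0k) = $0k.

$0k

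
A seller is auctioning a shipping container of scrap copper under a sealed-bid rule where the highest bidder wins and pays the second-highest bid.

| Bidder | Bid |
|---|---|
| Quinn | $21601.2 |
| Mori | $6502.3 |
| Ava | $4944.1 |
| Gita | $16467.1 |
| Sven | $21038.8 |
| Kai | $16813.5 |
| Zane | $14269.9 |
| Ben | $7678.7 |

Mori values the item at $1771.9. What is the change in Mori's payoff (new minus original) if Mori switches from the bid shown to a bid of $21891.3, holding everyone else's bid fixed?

The highest bid among the other bidders is $21601.2; Mori's bid doesn't change that.
Original bid $6502.3: Mori is not highest (top rival bid is $21601.2); payoff $0.
Alternative bid $21891.3: Mori is highest, pays the top rival bid $21601.2; payoff $1771.9 − $21601.2 = −$19829.3.
Change in payoff = −$19829.3 − ($0) = −$19829.3.

−$19829.3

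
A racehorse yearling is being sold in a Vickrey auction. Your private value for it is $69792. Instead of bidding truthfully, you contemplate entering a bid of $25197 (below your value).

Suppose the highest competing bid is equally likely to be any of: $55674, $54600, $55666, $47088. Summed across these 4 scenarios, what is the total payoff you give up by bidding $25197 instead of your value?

$66140

The deviation costs you only when the competing bid falls strictly between $25197 and $69792; elsewhere both bids give the same outcome.
$55674: truthful payoff $14118, deviation payoff $0 → loss $14118.
$54600: truthful payoff $15192, deviation payoff $0 → loss $15192.
$55666: truthful payoff $14126, deviation payoff $0 → loss $14126.
$47088: truthful payoff $22704, deviation payoff $0 → loss $22704.
Total loss = $14118 + $15192 + $14126 + $22704 = $66140.
Truthful bidding weakly dominates here: raising your bid can only win items priced above your value, and lowering it can only forfeit items priced below.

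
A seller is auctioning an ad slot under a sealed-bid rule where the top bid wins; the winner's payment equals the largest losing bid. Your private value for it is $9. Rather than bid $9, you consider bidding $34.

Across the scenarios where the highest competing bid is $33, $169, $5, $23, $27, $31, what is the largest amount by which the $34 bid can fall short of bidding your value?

$33: truthful gives $0, deviation gives −$24 → loss $24.
$169: same outcome either way → loss $0.
$5: same outcome either way → loss $0.
$23: truthful gives $0, deviation gives −$14 → loss $14.
$27: truthful gives $0, deviation gives −$18 → loss $18.
$31: truthful gives $0, deviation gives −$22 → loss $22.
Maximum loss: $24.

$24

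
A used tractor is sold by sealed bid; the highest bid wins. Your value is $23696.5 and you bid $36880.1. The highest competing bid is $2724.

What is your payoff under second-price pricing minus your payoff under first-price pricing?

You have the highest bid, so you win under either rule.
Second-price: pay $2724 → payoff $20972.5.
First-price: pay your own bid $36880.1 → payoff −$13183.6.
Difference = $20972.5 − (−$13183.6) = $34156.1.

$34156.1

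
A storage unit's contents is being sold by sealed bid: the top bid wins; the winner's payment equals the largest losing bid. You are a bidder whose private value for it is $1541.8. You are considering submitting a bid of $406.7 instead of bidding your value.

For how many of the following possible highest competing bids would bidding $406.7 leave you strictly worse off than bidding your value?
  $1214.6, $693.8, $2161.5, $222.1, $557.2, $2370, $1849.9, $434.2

4

The deviation hurts exactly when the highest competing bid lies strictly between $406.7 and $1541.8 — underbidding then forfeits a profitable win.
$1214.6: inside the interval → strictly worse (loss $327.2).
$693.8: inside the interval → strictly worse (loss $848).
$2161.5: above both → same outcome either way.
$222.1: below both → same outcome either way.
$557.2: inside the interval → strictly worse (loss $984.6).
$2370: above both → same outcome either way.
$1849.9: above both → same outcome either way.
$434.2: inside the interval → strictly worse (loss $1107.6).
Count: 4.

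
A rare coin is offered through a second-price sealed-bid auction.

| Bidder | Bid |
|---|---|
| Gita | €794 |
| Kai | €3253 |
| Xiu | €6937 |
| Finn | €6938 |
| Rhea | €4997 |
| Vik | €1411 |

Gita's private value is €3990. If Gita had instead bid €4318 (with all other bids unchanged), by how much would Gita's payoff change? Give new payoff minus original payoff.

The highest bid among the other bidders is €6938; Gita's bid doesn't change that.
Original bid €794: Gita is not highest (top rival bid is €6938); payoff €0.
Alternative bid €4318: Gita is not highest (top rival bid is €6938); payoff €0.
Change in payoff = €0 − (€0) = €0.

€0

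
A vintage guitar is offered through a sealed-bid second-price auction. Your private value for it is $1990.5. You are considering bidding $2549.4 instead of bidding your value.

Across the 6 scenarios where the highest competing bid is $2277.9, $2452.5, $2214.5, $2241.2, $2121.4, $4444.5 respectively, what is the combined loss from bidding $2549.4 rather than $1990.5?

$1355

The deviation costs you only when the competing bid falls strictly between $1990.5 and $2549.4; elsewhere both bids give the same outcome.
$2277.9: truthful payoff $0, deviation payoff −$287.4 → loss $287.4.
$2452.5: truthful payoff $0, deviation payoff −$462 → loss $462.
$2214.5: truthful payoff $0, deviation payoff −$224 → loss $224.
$2241.2: truthful payoff $0, deviation payoff −$250.7 → loss $250.7.
$2121.4: truthful payoff $0, deviation payoff −$130.9 → loss $130.9.
$4444.5: outcomes coincide → loss $0.
Total loss = $287.4 + $462 + $224 + $250.7 + $130.9 = $1355.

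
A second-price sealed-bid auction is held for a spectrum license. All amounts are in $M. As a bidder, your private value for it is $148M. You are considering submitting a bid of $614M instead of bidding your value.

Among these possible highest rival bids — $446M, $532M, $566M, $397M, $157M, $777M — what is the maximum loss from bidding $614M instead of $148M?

$446M: truthful gives $0M, deviation gives −$298M → loss $298M.
$532M: truthful gives $0M, deviation gives −$384M → loss $384M.
$566M: truthful gives $0M, deviation gives −$418M → loss $418M.
$397M: truthful gives $0M, deviation gives −$249M → loss $249M.
$157M: truthful gives $0M, deviation gives −$9M → loss $9M.
$777M: same outcome either way → loss $0M.
Maximum loss: $418M.

$418M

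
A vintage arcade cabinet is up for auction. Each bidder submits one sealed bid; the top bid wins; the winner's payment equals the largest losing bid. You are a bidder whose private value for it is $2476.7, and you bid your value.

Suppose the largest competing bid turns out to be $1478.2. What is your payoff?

$998.5

Your bid $2476.7 exceeds the highest competing bid $1478.2, so you win.
In a second-price auction the winner pays the second-highest bid, $1478.2.
Payoff = value − price = $2476.7 − $1478.2 = $998.5.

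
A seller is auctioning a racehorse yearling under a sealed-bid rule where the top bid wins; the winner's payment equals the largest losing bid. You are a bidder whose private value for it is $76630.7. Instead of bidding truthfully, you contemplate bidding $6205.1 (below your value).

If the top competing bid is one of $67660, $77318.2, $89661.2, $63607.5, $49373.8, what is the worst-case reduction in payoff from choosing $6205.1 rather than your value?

$27256.9

$67660: truthful gives $8970.7, deviation gives $0 → loss $8970.7.
$77318.2: same outcome either way → loss $0.
$89661.2: same outcome either way → loss $0.
$63607.5: truthful gives $13023.2, deviation gives $0 → loss $13023.2.
$49373.8: truthful gives $27256.9, deviation gives $0 → loss $27256.9.
Maximum loss: $27256.9.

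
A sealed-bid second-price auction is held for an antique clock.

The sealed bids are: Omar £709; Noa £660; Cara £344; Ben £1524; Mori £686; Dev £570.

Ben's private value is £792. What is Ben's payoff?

£83

Highest bid: Ben at £1524, so Ben wins.
Second-highest bid: Omar at £709 — that is the price the winner pays.
Ben's payoff = value − price = £792 − £709 = £83.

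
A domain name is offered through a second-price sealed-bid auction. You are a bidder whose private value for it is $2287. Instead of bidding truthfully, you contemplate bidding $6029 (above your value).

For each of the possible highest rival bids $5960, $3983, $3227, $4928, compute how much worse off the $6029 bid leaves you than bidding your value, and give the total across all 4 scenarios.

The deviation costs you only when the competing bid falls strictly between $2287 and $6029; elsewhere both bids give the same outcome.
$5960: truthful payoff $0, deviation payoff −$3673 → loss $3673.
$3983: truthful payoff $0, deviation payoff −$1696 → loss $1696.
$3227: truthful payoff $0, deviation payoff −$940 → loss $940.
$4928: truthful payoff $0, deviation payoff −$2641 → loss $2641.
Total loss = $3673 + $1696 + $940 + $2641 = $8950.

$8950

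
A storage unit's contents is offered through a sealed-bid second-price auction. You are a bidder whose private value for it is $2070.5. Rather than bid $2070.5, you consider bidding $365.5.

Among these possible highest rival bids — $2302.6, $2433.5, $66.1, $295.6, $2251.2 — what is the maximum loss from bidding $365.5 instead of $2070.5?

$2302.6: same outcome either way → loss $0.
$2433.5: same outcome either way → loss $0.
$66.1: same outcome either way → loss $0.
$295.6: same outcome either way → loss $0.
$2251.2: same outcome either way → loss $0.
Maximum loss: $0.

$0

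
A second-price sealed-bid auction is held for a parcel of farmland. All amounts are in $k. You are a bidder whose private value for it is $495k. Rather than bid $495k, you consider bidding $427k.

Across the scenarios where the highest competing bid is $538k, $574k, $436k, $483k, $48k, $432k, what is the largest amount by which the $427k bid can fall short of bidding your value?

$538k: same outcome either way → loss $0k.
$574k: same outcome either way → loss $0k.
$436k: truthful gives $59k, deviation gives $0k → loss $59k.
$483k: truthful gives $12k, deviation gives $0k → loss $12k.
$48k: same outcome either way → loss $0k.
$432k: truthful gives $63k, deviation gives $0k → loss $63k.
Maximum loss: $63k.

$63k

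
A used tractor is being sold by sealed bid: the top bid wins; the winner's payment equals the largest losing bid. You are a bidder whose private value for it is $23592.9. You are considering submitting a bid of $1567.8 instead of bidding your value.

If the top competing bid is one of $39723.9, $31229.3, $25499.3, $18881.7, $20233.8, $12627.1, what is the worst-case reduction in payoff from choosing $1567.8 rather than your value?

$10965.8

$39723.9: same outcome either way → loss $0.
$31229.3: same outcome either way → loss $0.
$25499.3: same outcome either way → loss $0.
$18881.7: truthful gives $4711.2, deviation gives $0 → loss $4711.2.
$20233.8: truthful gives $3359.1, deviation gives $0 → loss $3359.1.
$12627.1: truthful gives $10965.8, deviation gives $0 → loss $10965.8.
Maximum loss: $10965.8.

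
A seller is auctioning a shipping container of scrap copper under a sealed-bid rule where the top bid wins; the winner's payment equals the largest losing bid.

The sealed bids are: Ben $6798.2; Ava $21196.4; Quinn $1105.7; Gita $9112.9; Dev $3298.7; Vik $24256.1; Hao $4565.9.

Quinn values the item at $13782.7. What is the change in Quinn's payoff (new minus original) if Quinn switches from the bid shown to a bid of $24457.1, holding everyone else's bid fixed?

The highest bid among the other bidders is $24256.1; Quinn's bid doesn't change that.
Original bid $1105.7: Quinn is not highest (top rival bid is $24256.1); payoff $0.
Alternative bid $24457.1: Quinn is highest, pays the top rival bid $24256.1; payoff $13782.7 − $24256.1 = −$10473.4.
Change in payoff = −$10473.4 − ($0) = −$10473.4.

−$10473.4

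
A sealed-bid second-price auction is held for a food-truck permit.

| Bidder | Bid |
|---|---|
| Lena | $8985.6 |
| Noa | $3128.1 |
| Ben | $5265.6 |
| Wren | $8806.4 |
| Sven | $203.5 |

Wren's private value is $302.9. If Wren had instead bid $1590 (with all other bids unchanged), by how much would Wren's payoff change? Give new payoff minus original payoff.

$0

The highest bid among the other bidders is $8985.6; Wren's bid doesn't change that.
Original bid $8806.4: Wren is not highest (top rival bid is $8985.6); payoff $0.
Alternative bid $1590: Wren is not highest (top rival bid is $8985.6); payoff $0.
Change in payoff = $0 − ($0) = $0.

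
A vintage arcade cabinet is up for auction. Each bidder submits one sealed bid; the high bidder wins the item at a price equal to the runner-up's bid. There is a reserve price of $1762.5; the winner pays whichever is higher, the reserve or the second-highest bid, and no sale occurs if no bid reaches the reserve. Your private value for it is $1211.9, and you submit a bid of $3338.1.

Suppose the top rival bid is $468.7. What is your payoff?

−$550.6

Your bid $3338.1 is the highest and exceeds the reserve.
Price = max(second-highest bid, reserve) = max($468.7, $1762.5) = $1762.5.
Payoff = $1211.9 − $1762.5 = −$550.6.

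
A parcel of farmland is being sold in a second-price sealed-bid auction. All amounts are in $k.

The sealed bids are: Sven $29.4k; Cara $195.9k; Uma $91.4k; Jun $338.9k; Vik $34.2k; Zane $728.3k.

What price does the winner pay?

$338.9k

Highest bid: Zane at $728.3k, so Zane wins.
Second-highest bid: Jun at $338.9k — that is the price the winner pays.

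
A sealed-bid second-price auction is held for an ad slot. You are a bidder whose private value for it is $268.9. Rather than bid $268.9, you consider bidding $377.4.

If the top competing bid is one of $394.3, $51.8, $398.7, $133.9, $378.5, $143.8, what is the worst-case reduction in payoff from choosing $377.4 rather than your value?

$0

$394.3: same outcome either way → loss $0.
$51.8: same outcome either way → loss $0.
$398.7: same outcome either way → loss $0.
$133.9: same outcome either way → loss $0.
$378.5: same outcome either way → loss $0.
$143.8: same outcome either way → loss $0.
Maximum loss: $0.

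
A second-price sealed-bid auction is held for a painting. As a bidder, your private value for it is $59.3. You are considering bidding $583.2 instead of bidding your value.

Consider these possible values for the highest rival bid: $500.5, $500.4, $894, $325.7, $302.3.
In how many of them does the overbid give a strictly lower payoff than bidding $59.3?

4

The deviation hurts exactly when the highest competing bid lies strictly between $59.3 and $583.2 — overbidding then wins at a price above your value.
$500.5: inside the interval → strictly worse (loss $441.2).
$500.4: inside the interval → strictly worse (loss $441.1).
$894: above both → same outcome either way.
$325.7: inside the interval → strictly worse (loss $266.4).
$302.3: inside the interval → strictly worse (loss $243).
Count: 4.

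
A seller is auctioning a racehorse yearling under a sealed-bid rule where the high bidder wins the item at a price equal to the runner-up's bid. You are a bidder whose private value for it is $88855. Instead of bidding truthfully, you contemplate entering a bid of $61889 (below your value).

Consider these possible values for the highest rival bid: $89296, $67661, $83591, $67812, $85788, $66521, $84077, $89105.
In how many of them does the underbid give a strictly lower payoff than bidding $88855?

6

The deviation hurts exactly when the highest competing bid lies strictly between $61889 and $88855 — underbidding then forfeits a profitable win.
$89296: above both → same outcome either way.
$67661: inside the interval → strictly worse (loss $21194).
$83591: inside the interval → strictly worse (loss $5264).
$67812: inside the interval → strictly worse (loss $21043).
$85788: inside the interval → strictly worse (loss $3067).
$66521: inside the interval → strictly worse (loss $22334).
$84077: inside the interval → strictly worse (loss $4778).
$89105: above both → same outcome either way.
Count: 6.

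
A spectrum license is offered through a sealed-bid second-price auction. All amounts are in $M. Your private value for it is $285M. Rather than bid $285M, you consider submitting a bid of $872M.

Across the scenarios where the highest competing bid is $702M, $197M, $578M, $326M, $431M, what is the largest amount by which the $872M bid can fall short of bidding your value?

$702M: truthful gives $0M, deviation gives −$417M → loss $417M.
$197M: same outcome either way → loss $0M.
$578M: truthful gives $0M, deviation gives −$293M → loss $293M.
$326M: truthful gives $0M, deviation gives −$41M → loss $41M.
$431M: truthful gives $0M, deviation gives −$146M → loss $146M.
Maximum loss: $417M.

$417M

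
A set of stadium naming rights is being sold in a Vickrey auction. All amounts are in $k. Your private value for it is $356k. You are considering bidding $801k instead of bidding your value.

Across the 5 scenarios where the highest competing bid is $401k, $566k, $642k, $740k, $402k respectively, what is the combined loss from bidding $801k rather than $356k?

$971k

The deviation costs you only when the competing bid falls strictly between $356k and $801k; elsewhere both bids give the same outcome.
$401k: truthful payoff $0k, deviation payoff −$45k → loss $45k.
$566k: truthful payoff $0k, deviation payoff −$210k → loss $210k.
$642k: truthful payoff $0k, deviation payoff −$286k → loss $286k.
$740k: truthful payoff $0k, deviation payoff −$384k → loss $384k.
$402k: truthful payoff $0k, deviation payoff −$46k → loss $46k.
Total loss = $45k + $210k + $286k + $384k + $46k = $971k.
Because the price is fixed by the runner-up's bid, deviating from your value can only change a good outcome into a bad one — never the reverse.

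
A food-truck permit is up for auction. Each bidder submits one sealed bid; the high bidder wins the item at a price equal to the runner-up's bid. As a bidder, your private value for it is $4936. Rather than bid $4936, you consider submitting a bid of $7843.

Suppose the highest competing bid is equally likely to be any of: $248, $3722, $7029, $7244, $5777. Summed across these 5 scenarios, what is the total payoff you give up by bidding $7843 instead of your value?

The deviation costs you only when the competing bid falls strictly between $4936 and $7843; elsewhere both bids give the same outcome.
$248: outcomes coincide → loss $0.
$3722: outcomes coincide → loss $0.
$7029: truthful payoff $0, deviation payoff −$2093 → loss $2093.
$7244: truthful payoff $0, deviation payoff −$2308 → loss $2308.
$5777: truthful payoff $0, deviation payoff −$841 → loss $841.
Total loss = $2093 + $2308 + $841 = $5242.

$5242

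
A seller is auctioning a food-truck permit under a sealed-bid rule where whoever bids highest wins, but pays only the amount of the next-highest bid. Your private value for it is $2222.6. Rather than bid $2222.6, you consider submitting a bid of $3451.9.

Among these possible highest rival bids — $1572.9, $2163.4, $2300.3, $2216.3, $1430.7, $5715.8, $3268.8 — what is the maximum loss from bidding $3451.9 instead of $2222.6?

$1572.9: same outcome either way → loss $0.
$2163.4: same outcome either way → loss $0.
$2300.3: truthful gives $0, deviation gives −$77.7 → loss $77.7.
$2216.3: same outcome either way → loss $0.
$1430.7: same outcome either way → loss $0.
$5715.8: same outcome either way → loss $0.
$3268.8: truthful gives $0, deviation gives −$1046.2 → loss $1046.2.
Maximum loss: $1046.2.

$1046.2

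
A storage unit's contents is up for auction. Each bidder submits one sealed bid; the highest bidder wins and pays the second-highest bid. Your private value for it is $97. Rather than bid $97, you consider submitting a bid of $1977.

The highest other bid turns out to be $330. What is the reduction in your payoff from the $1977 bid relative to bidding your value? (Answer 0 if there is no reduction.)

Bidding your value $97: you lose (since $97 < $330). Payoff $0.
Bidding $1977: you win and pay $330. Payoff $97 − $330 = −$233.
The competing bid $330 lies between your value and your inflated bid, so overbidding wins an item priced above your value.
Loss from deviating = $0 − (−$233) = $233.
In a second-price auction your bid sets only whether you win, not what you pay, so bidding your true value is weakly dominant.

$233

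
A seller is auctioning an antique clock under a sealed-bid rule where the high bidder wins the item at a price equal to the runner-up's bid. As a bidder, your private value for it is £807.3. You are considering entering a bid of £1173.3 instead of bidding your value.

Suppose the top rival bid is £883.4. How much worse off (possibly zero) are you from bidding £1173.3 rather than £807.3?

£76.1

Bidding your value £807.3: you lose (since £807.3 < £883.4). Payoff £0.
Bidding £1173.3: you win and pay £883.4. Payoff £807.3 − £883.4 = −£76.1.
The competing bid £883.4 lies between your value and your inflated bid, so overbidding wins an item priced above your value.
Loss from deviating = £0 − (−£76.1) = £76.1.
Truthful bidding weakly dominates here: raising your bid can only win items priced above your value, and lowering it can only forfeit items priced below.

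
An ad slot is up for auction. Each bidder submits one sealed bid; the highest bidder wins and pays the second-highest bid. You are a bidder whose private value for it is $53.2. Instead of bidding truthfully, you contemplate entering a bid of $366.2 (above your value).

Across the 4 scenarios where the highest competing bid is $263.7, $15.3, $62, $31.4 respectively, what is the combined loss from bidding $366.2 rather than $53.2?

$219.3

The deviation costs you only when the competing bid falls strictly between $53.2 and $366.2; elsewhere both bids give the same outcome.
$263.7: truthful payoff $0, deviation payoff −$210.5 → loss $210.5.
$15.3: outcomes coincide → loss $0.
$62: truthful payoff $0, deviation payoff −$8.8 → loss $8.8.
$31.4: outcomes coincide → loss $0.
Total loss = $210.5 + $8.8 = $219.3.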